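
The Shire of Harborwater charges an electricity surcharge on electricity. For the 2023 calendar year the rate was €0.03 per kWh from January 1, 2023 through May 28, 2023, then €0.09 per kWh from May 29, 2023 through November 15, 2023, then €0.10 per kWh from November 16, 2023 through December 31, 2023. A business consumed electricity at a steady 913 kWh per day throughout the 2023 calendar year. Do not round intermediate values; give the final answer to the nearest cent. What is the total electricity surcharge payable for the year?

January 1 – May 28, 2023: 148 days × 913 kWh/day = 135,124 kWh at €0.03/kWh → €4053.72
May 29 – November 15, 2023: 171 days × 913 kWh/day = 156,123 kWh at €0.09/kWh → €14051.07
November 16 – December 31, 2023: 46 days × 913 kWh/day = 41,998 kWh at €0.10/kWh → €4199.80

€22304.59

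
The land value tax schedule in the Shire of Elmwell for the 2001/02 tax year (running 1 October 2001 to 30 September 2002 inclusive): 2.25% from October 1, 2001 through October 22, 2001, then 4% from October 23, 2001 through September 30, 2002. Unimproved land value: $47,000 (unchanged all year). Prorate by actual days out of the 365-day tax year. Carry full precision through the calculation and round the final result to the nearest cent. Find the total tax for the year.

October 1 – October 22, 2001: 22 days at 2.25% → $47,000 × 2.25% × 22/365 = $63.7397
October 23, 2001 – September 30, 2002: 343 days at 4% → $47,000 × 4% × 343/365 = $1,766.6849
Total = $1,830.4247

$1,830.42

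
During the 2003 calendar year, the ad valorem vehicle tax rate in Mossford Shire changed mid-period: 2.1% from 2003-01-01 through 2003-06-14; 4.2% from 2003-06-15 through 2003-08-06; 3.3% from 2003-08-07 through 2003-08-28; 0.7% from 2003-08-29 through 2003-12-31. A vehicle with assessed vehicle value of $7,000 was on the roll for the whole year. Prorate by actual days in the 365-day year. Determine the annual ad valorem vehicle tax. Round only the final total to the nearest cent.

$139.85

2003-01-01 to 2003-06-14: 165 days at 2.1% → $7,000 × 2.1% × 165/365 = $66.4521
2003-06-15 to 2003-08-06: 53 days at 4.2% → $7,000 × 4.2% × 53/365 = $42.6904
2003-08-07 to 2003-08-28: 22 days at 3.3% → $7,000 × 3.3% × 22/365 = $13.9233
2003-08-29 to 2003-12-31: 125 days at 0.7% → $7,000 × 0.7% × 125/365 = $16.7808
Total = $139.8466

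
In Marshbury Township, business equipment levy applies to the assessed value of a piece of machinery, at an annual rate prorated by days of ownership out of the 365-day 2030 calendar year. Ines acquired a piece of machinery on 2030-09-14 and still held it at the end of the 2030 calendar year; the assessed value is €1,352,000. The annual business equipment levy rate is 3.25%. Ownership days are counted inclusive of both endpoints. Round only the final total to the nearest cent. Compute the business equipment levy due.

Days held (2030-09-14 to 2030-12-31): 109 out of 365
Tax = €1,352,000 × 3.25% × 109/365 = €13,121.8082

€13,121.81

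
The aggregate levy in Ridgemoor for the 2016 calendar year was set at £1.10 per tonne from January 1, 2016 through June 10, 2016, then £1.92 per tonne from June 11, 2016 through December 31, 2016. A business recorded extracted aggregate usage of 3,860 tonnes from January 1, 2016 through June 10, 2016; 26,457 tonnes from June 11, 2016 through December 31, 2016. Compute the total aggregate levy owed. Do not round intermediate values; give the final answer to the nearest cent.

£55,043.44

January 1 – June 10, 2016: 3,860 tonnes at £1.10/tonne → £4,246.00
June 11 – December 31, 2016: 26,457 tonnes at £1.92/tonne → £50,797.44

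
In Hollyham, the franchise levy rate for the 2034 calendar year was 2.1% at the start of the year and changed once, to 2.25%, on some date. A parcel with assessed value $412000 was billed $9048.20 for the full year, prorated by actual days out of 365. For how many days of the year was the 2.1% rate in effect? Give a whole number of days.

131 days

Let d = days at the first rate; then 365 − d days at the second rate.
$412000 × [2.1%·d + 2.25%·(365−d)] / 365 = $9048.20
Solving gives d = 131, so the new rate took effect on 12 May 2034.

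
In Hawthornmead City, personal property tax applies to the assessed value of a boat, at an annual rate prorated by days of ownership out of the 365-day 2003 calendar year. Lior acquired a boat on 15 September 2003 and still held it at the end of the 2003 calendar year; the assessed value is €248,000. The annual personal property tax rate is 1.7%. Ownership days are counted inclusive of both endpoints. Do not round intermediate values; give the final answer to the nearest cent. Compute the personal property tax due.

Days held (15 September – 31 December 2003): 108 out of 365
Tax = €248,000 × 1.7% × 108/365 = €1,247.4740

€1,247.47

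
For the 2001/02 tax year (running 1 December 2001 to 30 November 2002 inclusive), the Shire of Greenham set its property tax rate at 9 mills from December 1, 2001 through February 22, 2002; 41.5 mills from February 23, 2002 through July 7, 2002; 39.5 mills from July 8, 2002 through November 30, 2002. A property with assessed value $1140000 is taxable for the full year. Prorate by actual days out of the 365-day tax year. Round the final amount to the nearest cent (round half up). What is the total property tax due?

$37871.42

December 1, 2001 – February 22, 2002: 84 days at 9 mills → $1140000 × 0.9% × 84/365 = $2361.2055
February 23 – July 7, 2002: 135 days at 41.5 mills → $1140000 × 4.15% × 135/365 = $17498.2192
July 8 – November 30, 2002: 146 days at 39.5 mills → $1140000 × 3.95% × 146/365 = $18012.0000
Total = $37871.4247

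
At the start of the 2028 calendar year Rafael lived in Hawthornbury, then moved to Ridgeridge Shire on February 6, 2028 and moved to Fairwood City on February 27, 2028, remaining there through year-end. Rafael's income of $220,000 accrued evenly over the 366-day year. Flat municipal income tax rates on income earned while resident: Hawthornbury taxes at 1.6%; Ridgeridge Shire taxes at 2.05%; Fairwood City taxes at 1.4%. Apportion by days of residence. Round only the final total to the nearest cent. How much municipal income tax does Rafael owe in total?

Hawthornbury, January 1 – February 5, 2028: 36 days → $220,000 × 1.6% × 36/366 = $346.2295
Ridgeridge Shire, February 6 – February 26, 2028: 21 days → $220,000 × 2.05% × 21/366 = $258.7705
Fairwood City, February 27 – December 31, 2028: 309 days → $220,000 × 1.4% × 309/366 = $2,600.3279
Total = $3,205.3279

$3,205.33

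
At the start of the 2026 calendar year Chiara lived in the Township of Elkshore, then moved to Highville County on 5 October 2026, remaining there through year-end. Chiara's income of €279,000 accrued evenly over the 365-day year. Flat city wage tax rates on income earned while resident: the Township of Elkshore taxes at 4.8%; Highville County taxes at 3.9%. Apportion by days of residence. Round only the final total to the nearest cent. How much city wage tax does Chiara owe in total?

The Township of Elkshore, 1 January – 4 October 2026: 277 days → €279,000 × 4.8% × 277/365 = €10,163.2438
Highville County, 5 October – 31 December 2026: 88 days → €279,000 × 3.9% × 88/365 = €2,623.3644
Total = €12,786.6082

€12,786.61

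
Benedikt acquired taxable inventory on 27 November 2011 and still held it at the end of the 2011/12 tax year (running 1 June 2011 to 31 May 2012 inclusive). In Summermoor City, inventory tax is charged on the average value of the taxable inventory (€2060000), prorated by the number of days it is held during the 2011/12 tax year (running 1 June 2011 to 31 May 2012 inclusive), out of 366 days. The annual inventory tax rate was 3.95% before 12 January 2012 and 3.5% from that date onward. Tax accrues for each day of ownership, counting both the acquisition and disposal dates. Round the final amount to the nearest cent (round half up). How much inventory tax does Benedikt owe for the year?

27 November 2011 – 11 January 2012: 46 days at 3.95% → €2060000 × 3.95% × 46/366 = €10226.8306
12 January – 31 May 2012: 141 days at 3.5% → €2060000 × 3.5% × 141/366 = €27776.2295
Total = €38003.0601

€38003.06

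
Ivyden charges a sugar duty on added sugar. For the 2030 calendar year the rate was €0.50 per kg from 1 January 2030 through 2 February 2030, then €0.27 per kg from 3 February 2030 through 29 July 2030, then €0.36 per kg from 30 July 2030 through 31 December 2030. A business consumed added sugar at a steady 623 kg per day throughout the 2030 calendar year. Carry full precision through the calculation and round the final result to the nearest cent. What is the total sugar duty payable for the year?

€74816.07

1 January – 2 February 2030: 33 days × 623 kg/day = 20,559 kg at €0.50/kg → €10279.50
3 February – 29 July 2030: 177 days × 623 kg/day = 110,271 kg at €0.27/kg → €29773.17
30 July – 31 December 2030: 155 days × 623 kg/day = 96,565 kg at €0.36/kg → €34763.40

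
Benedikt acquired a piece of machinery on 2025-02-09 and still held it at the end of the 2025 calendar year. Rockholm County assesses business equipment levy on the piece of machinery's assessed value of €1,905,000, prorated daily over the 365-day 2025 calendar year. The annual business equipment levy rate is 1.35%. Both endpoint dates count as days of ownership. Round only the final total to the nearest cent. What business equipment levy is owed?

Days held (2025-02-09 to 2025-12-31): 326 out of 365
Tax = €1,905,000 × 1.35% × 326/365 = €22,969.6027

€22,969.60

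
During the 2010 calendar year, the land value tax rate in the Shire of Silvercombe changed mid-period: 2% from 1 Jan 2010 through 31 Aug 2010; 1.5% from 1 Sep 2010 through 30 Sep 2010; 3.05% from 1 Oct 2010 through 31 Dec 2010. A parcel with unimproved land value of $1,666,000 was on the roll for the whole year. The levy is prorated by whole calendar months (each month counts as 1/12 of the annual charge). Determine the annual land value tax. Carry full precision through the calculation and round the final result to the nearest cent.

$36,999.08

1 Jan – 31 Aug 2010: 8 months at 2% → $1,666,000 × 2% × 8/12 = $22,213.3333
1 Sep – 30 Sep 2010: 1 month at 1.5% → $1,666,000 × 1.5% × 1/12 = $2,082.5000
1 Oct – 31 Dec 2010: 3 months at 3.05% → $1,666,000 × 3.05% × 3/12 = $12,703.2500
Total = $36,999.0833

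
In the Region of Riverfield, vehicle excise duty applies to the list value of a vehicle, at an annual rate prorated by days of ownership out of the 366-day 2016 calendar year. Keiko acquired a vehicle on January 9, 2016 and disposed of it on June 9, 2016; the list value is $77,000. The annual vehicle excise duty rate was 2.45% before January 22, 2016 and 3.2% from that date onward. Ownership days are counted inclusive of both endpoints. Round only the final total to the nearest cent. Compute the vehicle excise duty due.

January 9 – January 21, 2016: 13 days at 2.45% → $77,000 × 2.45% × 13/366 = $67.0068
January 22 – June 9, 2016: 140 days at 3.2% → $77,000 × 3.2% × 140/366 = $942.5137
Total = $1,009.5205

$1,009.52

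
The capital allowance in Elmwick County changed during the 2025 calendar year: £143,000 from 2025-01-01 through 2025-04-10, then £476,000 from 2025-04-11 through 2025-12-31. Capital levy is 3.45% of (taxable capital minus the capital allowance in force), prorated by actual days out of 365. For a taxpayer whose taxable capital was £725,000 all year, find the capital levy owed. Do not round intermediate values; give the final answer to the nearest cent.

£11,738.03

2025-01-01 to 2025-04-10: 100 days, exemption £143,000 → (£725,000 − £143,000) × 3.45% × 100/365 = £5,501.0959
2025-04-11 to 2025-12-31: 265 days, exemption £476,000 → (£725,000 − £476,000) × 3.45% × 265/365 = £6,236.9384
Total = £11,738.0342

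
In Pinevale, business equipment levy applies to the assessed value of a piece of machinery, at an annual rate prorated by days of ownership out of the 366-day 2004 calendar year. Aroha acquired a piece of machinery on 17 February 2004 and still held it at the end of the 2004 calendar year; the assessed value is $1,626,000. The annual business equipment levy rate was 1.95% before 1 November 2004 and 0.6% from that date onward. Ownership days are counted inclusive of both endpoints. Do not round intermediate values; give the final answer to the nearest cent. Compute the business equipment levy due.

$23,976.84

17 February – 31 October 2004: 258 days at 1.95% → $1,626,000 × 1.95% × 258/366 = $22,350.8361
1 November – 31 December 2004: 61 days at 0.6% → $1,626,000 × 0.6% × 61/366 = $1,626.0000
Total = $23,976.8361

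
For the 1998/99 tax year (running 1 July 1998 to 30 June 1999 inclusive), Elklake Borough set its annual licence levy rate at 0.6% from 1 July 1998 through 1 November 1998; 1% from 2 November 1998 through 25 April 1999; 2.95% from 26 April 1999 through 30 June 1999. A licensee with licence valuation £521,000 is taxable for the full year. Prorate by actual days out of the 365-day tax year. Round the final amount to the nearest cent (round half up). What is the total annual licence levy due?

£6,339.07

1 July – 1 November 1998: 124 days at 0.6% → £521,000 × 0.6% × 124/365 = £1,061.9836
2 November 1998 – 25 April 1999: 175 days at 1% → £521,000 × 1% × 175/365 = £2,497.9452
26 April – 30 June 1999: 66 days at 2.95% → £521,000 × 2.95% × 66/365 = £2,779.1425
Total = £6,339.0712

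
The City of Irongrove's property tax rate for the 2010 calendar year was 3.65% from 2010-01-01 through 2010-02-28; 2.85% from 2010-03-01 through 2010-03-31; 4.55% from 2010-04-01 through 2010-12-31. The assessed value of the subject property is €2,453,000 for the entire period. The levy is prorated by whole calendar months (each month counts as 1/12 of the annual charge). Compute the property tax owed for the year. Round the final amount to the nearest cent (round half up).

2010-01-01 to 2010-02-28: 2 months at 3.65% → €2,453,000 × 3.65% × 2/12 = €14,922.4167
2010-03-01 to 2010-03-31: 1 month at 2.85% → €2,453,000 × 2.85% × 1/12 = €5,825.8750
2010-04-01 to 2010-12-31: 9 months at 4.55% → €2,453,000 × 4.55% × 9/12 = €83,708.6250
Total = €104,456.9167

€104,456.92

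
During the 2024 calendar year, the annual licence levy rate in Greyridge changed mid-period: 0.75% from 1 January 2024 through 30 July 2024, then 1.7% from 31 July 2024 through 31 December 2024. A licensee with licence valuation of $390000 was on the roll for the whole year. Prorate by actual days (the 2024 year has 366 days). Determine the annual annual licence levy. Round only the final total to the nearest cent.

1 January – 30 July 2024: 212 days at 0.75% → $390000 × 0.75% × 212/366 = $1694.2623
31 July – 31 December 2024: 154 days at 1.7% → $390000 × 1.7% × 154/366 = $2789.6721
Total = $4483.9344

$4483.93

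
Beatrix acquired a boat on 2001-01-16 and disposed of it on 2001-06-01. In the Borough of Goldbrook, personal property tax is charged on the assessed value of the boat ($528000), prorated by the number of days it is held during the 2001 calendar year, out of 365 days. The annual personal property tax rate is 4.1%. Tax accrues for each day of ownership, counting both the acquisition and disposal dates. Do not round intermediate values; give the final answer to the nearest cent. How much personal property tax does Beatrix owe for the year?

$8125.41

Days held (2001-01-16 to 2001-06-01): 137 out of 365
Tax = $528000 × 4.1% × 137/365 = $8125.4137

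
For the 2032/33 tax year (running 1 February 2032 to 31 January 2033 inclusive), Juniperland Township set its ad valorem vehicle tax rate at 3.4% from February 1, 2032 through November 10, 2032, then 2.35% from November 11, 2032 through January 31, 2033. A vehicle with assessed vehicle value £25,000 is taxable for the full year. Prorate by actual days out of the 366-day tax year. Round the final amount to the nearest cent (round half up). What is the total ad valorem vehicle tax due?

February 1 – November 10, 2032: 284 days at 3.4% → £25,000 × 3.4% × 284/366 = £659.5628
November 11, 2032 – January 31, 2033: 82 days at 2.35% → £25,000 × 2.35% × 82/366 = £131.6257
Total = £791.1885

£791.19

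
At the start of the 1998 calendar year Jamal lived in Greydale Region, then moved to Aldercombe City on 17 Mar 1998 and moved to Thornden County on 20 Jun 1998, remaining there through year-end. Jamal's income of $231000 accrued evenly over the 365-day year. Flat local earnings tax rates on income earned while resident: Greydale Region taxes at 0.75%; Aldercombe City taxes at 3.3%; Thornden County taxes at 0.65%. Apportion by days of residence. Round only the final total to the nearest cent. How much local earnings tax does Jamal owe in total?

$3142.23

Greydale Region, 1 Jan – 16 Mar 1998: 75 days → $231000 × 0.75% × 75/365 = $355.9932
Aldercombe City, 17 Mar – 19 Jun 1998: 95 days → $231000 × 3.3% × 95/365 = $1984.0685
Thornden County, 20 Jun – 31 Dec 1998: 195 days → $231000 × 0.65% × 195/365 = $802.1712
Total = $3142.2329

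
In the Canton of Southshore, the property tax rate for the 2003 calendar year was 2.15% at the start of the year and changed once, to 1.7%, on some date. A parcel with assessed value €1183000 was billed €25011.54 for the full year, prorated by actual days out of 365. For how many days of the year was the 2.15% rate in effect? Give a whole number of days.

Let d = days at the first rate; then 365 − d days at the second rate.
€1183000 × [2.15%·d + 1.7%·(365−d)] / 365 = €25011.54
Solving gives d = 336, so the new rate took effect on December 3, 2003.

336 days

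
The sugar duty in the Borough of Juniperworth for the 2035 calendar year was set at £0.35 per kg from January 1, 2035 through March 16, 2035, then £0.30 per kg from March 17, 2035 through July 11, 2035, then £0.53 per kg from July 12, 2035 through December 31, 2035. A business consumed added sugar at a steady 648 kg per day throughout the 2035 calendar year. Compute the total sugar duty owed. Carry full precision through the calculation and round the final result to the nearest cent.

£99,169.92

January 1 – March 16, 2035: 75 days × 648 kg/day = 48,600 kg at £0.35/kg → £17,010.00
March 17 – July 11, 2035: 117 days × 648 kg/day = 75,816 kg at £0.30/kg → £22,744.80
July 12 – December 31, 2035: 173 days × 648 kg/day = 112,104 kg at £0.53/kg → £59,415.12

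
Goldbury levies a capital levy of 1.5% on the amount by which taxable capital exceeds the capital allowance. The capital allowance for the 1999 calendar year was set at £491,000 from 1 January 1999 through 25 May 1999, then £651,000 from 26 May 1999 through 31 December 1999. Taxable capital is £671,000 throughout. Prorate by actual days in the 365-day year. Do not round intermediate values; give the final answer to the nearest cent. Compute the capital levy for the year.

1 January – 25 May 1999: 145 days, exemption £491,000 → (£671,000 − £491,000) × 1.5% × 145/365 = £1,072.6027
26 May – 31 December 1999: 220 days, exemption £651,000 → (£671,000 − £651,000) × 1.5% × 220/365 = £180.8219
Total = £1,253.4247

£1,253.42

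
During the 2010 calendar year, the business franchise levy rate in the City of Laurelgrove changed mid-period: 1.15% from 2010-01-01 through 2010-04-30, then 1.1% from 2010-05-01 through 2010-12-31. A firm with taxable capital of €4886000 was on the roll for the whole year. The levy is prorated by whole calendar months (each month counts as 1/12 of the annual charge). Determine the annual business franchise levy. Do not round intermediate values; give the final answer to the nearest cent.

€54560.33

2010-01-01 to 2010-04-30: 4 months at 1.15% → €4886000 × 1.15% × 4/12 = €18729.6667
2010-05-01 to 2010-12-31: 8 months at 1.1% → €4886000 × 1.1% × 8/12 = €35830.6667
Total = €54560.3333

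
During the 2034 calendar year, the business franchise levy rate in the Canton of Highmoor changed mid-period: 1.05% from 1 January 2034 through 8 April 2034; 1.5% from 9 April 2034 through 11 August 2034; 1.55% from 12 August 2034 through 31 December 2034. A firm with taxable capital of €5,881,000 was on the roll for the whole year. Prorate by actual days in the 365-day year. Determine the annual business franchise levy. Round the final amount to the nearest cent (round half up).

1 January – 8 April 2034: 98 days at 1.05% → €5,881,000 × 1.05% × 98/365 = €16,579.5863
9 April – 11 August 2034: 125 days at 1.5% → €5,881,000 × 1.5% × 125/365 = €30,210.6164
12 August – 31 December 2034: 142 days at 1.55% → €5,881,000 × 1.55% × 142/365 = €35,463.2356
Total = €82,253.4384

€82,253.44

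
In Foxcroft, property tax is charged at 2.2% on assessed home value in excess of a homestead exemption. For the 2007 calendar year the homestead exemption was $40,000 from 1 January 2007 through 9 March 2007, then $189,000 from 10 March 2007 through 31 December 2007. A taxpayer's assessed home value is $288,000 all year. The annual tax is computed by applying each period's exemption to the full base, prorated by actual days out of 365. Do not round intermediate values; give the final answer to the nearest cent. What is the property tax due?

1 January – 9 March 2007: 68 days, exemption $40,000 → ($288,000 − $40,000) × 2.2% × 68/365 = $1,016.4603
10 March – 31 December 2007: 297 days, exemption $189,000 → ($288,000 − $189,000) × 2.2% × 297/365 = $1,772.2356
Total = $2,788.6959

$2,788.70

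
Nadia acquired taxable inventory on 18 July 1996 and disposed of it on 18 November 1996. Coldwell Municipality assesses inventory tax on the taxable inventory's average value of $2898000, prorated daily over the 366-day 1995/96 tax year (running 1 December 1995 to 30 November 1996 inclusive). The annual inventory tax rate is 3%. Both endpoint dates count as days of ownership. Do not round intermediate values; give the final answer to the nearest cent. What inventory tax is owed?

$29455.08

Days held (18 July – 18 November 1996): 124 out of 366
Tax = $2898000 × 3% × 124/366 = $29455.0820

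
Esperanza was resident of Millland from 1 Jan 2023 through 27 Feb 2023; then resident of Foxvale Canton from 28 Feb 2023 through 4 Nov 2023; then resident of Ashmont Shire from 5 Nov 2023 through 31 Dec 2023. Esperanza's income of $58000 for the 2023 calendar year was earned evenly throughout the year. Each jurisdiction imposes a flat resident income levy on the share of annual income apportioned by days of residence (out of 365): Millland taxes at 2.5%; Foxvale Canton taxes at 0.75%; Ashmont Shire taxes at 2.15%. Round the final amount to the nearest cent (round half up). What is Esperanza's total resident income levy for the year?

Millland, 1 Jan – 27 Feb 2023: 58 days → $58000 × 2.5% × 58/365 = $230.4110
Foxvale Canton, 28 Feb – 4 Nov 2023: 250 days → $58000 × 0.75% × 250/365 = $297.9452
Ashmont Shire, 5 Nov – 31 Dec 2023: 57 days → $58000 × 2.15% × 57/365 = $194.7370
Total = $723.0932

$723.09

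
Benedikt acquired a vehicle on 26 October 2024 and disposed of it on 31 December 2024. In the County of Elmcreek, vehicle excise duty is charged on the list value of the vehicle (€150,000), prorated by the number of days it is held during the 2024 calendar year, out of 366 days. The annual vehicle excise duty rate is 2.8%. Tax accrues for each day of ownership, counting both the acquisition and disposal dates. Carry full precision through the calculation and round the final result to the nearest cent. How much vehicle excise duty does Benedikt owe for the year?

Days held (26 October – 31 December 2024): 67 out of 366
Tax = €150,000 × 2.8% × 67/366 = €768.8525

€768.85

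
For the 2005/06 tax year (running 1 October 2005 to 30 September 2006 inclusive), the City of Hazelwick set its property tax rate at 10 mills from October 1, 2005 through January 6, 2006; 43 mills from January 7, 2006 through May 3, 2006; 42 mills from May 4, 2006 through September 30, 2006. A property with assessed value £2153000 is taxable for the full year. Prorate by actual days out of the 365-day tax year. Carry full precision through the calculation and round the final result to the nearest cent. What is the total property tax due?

October 1, 2005 – January 6, 2006: 98 days at 10 mills → £2153000 × 1% × 98/365 = £5780.6575
January 7 – May 3, 2006: 117 days at 43 mills → £2153000 × 4.3% × 117/365 = £29676.0082
May 4 – September 30, 2006: 150 days at 42 mills → £2153000 × 4.2% × 150/365 = £37161.3699
Total = £72618.0356

£72618.04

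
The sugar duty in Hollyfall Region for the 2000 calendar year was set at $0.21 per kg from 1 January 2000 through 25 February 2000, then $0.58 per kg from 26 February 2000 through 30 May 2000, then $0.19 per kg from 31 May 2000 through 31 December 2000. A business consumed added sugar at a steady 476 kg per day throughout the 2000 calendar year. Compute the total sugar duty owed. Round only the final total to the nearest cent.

1 January – 25 February 2000: 56 days × 476 kg/day = 26,656 kg at $0.21/kg → $5,597.76
26 February – 30 May 2000: 95 days × 476 kg/day = 45,220 kg at $0.58/kg → $26,227.60
31 May – 31 December 2000: 215 days × 476 kg/day = 102,340 kg at $0.19/kg → $19,444.60

$51,269.96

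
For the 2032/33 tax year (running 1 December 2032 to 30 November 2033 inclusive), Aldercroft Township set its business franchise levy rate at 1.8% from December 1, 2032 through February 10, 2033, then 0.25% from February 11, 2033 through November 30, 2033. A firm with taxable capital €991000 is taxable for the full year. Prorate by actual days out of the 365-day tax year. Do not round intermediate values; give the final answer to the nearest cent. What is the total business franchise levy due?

December 1, 2032 – February 10, 2033: 72 days at 1.8% → €991000 × 1.8% × 72/365 = €3518.7288
February 11 – November 30, 2033: 293 days at 0.25% → €991000 × 0.25% × 293/365 = €1988.7877
Total = €5507.5164

€5507.52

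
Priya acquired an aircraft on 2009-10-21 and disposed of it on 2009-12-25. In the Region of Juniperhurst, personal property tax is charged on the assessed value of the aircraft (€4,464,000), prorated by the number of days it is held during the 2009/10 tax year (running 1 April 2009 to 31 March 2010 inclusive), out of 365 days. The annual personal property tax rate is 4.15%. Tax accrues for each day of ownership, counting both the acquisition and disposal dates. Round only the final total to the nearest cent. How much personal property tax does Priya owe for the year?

€33,498.35

Days held (2009-10-21 to 2009-12-25): 66 out of 365
Tax = €4,464,000 × 4.15% × 66/365 = €33,498.3452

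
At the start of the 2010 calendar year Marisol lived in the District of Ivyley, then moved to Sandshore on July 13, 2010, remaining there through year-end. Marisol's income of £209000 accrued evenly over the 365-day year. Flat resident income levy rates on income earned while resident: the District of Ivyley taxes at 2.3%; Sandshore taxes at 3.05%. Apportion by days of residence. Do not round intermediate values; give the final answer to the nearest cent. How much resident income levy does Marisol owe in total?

£5545.66

The District of Ivyley, January 1 – July 12, 2010: 193 days → £209000 × 2.3% × 193/365 = £2541.7836
Sandshore, July 13 – December 31, 2010: 172 days → £209000 × 3.05% × 172/365 = £3003.8740
Total = £5545.6575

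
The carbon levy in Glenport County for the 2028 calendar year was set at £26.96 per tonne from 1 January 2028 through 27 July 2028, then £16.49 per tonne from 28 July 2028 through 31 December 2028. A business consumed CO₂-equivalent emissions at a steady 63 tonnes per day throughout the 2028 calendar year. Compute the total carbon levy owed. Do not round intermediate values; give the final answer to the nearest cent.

1 January – 27 July 2028: 209 days × 63 tonnes/day = 13,167 tonnes at £26.96/tonne → £354,982.32
28 July – 31 December 2028: 157 days × 63 tonnes/day = 9,891 tonnes at £16.49/tonne → £163,102.59

£518,084.91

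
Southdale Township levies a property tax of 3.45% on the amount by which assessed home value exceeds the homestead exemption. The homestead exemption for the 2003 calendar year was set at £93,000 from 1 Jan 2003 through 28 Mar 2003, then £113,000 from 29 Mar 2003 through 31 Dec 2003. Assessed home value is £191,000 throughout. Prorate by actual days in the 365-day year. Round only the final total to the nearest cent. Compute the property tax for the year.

£2,855.47

1 Jan – 28 Mar 2003: 87 days, exemption £93,000 → (£191,000 − £93,000) × 3.45% × 87/365 = £805.8822
29 Mar – 31 Dec 2003: 278 days, exemption £113,000 → (£191,000 − £113,000) × 3.45% × 278/365 = £2,049.5836
Total = £2,855.4658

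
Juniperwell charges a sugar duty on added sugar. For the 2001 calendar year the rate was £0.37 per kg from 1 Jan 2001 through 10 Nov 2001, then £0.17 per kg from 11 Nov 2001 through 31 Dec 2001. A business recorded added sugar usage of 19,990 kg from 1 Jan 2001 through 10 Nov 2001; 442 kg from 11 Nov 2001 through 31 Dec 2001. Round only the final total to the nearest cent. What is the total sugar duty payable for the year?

1 Jan – 10 Nov 2001: 19,990 kg at £0.37/kg → £7396.30
11 Nov – 31 Dec 2001: 442 kg at £0.17/kg → £75.14

£7471.44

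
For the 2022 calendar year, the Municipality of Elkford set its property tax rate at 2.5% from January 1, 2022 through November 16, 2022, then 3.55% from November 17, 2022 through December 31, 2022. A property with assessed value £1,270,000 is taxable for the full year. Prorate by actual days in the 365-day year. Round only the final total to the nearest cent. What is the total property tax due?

£33,394.04

January 1 – November 16, 2022: 320 days at 2.5% → £1,270,000 × 2.5% × 320/365 = £27,835.6164
November 17 – December 31, 2022: 45 days at 3.55% → £1,270,000 × 3.55% × 45/365 = £5,558.4247
Total = £33,394.0411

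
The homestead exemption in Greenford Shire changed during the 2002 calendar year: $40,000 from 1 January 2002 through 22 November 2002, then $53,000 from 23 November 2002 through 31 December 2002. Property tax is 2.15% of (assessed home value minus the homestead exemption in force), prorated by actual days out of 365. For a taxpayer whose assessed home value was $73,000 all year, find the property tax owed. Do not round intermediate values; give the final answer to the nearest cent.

$679.64

1 January – 22 November 2002: 326 days, exemption $40,000 → ($73,000 − $40,000) × 2.15% × 326/365 = $633.6904
23 November – 31 December 2002: 39 days, exemption $53,000 → ($73,000 − $53,000) × 2.15% × 39/365 = $45.9452
Total = $679.6356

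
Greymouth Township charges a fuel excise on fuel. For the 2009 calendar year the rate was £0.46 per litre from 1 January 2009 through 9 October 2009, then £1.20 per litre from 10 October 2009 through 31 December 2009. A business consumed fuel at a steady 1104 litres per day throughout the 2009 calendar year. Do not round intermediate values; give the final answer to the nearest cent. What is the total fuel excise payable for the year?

£253169.28

1 January – 9 October 2009: 282 days × 1104 litres/day = 311,328 litres at £0.46/litre → £143210.88
10 October – 31 December 2009: 83 days × 1104 litres/day = 91,632 litres at £1.20/litre → £109958.40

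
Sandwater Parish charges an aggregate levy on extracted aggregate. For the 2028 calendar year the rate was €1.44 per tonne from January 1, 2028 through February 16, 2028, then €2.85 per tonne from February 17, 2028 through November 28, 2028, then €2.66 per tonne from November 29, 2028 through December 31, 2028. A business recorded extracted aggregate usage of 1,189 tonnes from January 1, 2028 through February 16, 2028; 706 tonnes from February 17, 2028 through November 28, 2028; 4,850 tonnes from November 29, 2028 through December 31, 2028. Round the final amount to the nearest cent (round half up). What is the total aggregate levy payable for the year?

January 1 – February 16, 2028: 1,189 tonnes at €1.44/tonne → €1,712.16
February 17 – November 28, 2028: 706 tonnes at €2.85/tonne → €2,012.10
November 29 – December 31, 2028: 4,850 tonnes at €2.66/tonne → €12,901.00

€16,625.26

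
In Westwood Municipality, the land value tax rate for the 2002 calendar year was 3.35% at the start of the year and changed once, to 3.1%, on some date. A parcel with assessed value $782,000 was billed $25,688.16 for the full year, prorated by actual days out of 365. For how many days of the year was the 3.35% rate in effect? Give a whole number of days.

270 days

Let d = days at the first rate; then 365 − d days at the second rate.
$782,000 × [3.35%·d + 3.1%·(365−d)] / 365 = $25,688.16
Solving gives d = 270, so the new rate took effect on September 28, 2002.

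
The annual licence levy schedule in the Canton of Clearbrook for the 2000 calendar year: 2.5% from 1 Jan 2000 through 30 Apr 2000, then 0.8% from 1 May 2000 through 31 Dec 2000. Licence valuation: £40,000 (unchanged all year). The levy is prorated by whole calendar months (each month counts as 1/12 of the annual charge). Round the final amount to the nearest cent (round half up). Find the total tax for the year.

1 Jan – 30 Apr 2000: 4 months at 2.5% → £40,000 × 2.5% × 4/12 = £333.3333
1 May – 31 Dec 2000: 8 months at 0.8% → £40,000 × 0.8% × 8/12 = £213.3333
Total = £546.6667

£546.67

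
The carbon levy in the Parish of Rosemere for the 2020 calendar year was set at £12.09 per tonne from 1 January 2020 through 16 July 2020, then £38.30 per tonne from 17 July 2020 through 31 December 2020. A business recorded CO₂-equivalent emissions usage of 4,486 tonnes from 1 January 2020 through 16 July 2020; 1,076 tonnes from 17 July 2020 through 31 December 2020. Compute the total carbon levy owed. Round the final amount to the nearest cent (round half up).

1 January – 16 July 2020: 4,486 tonnes at £12.09/tonne → £54,235.74
17 July – 31 December 2020: 1,076 tonnes at £38.30/tonne → £41,210.80

£95,446.54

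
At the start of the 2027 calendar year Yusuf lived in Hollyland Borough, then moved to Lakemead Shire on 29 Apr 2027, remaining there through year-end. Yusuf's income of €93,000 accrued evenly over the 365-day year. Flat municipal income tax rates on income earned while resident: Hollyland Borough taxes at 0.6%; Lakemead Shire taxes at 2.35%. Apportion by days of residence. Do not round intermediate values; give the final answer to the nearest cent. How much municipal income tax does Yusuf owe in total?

€1,659.35

Hollyland Borough, 1 Jan – 28 Apr 2027: 118 days → €93,000 × 0.6% × 118/365 = €180.3945
Lakemead Shire, 29 Apr – 31 Dec 2027: 247 days → €93,000 × 2.35% × 247/365 = €1,478.9548
Total = €1,659.3493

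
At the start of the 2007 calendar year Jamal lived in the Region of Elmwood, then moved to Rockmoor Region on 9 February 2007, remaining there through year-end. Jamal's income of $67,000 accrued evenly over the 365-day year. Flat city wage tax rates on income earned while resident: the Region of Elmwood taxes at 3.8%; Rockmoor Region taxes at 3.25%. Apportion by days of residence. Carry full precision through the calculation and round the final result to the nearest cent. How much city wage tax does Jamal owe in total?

$2,216.87

The Region of Elmwood, 1 January – 8 February 2007: 39 days → $67,000 × 3.8% × 39/365 = $272.0384
Rockmoor Region, 9 February – 31 December 2007: 326 days → $67,000 × 3.25% × 326/365 = $1,944.8356
Total = $2,216.8740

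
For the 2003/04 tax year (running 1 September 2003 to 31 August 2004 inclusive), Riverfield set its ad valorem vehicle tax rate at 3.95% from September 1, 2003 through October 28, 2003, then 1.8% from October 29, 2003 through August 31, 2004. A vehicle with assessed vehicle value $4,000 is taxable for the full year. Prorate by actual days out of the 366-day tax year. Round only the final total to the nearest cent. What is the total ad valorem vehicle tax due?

$85.63

September 1 – October 28, 2003: 58 days at 3.95% → $4,000 × 3.95% × 58/366 = $25.0383
October 29, 2003 – August 31, 2004: 308 days at 1.8% → $4,000 × 1.8% × 308/366 = $60.5902
Total = $85.6284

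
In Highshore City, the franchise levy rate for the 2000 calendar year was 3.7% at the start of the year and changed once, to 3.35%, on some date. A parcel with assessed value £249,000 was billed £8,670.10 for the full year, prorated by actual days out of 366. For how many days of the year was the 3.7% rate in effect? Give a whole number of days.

138 days

Let d = days at the first rate; then 366 − d days at the second rate.
£249,000 × [3.7%·d + 3.35%·(366−d)] / 366 = £8,670.10
Solving gives d = 138, so the new rate took effect on 18 May 2000.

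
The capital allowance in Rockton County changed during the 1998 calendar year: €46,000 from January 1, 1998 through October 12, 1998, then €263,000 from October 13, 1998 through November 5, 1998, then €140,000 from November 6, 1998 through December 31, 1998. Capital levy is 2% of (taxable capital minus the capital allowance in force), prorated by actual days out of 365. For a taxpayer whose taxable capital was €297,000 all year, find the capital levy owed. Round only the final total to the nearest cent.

January 1 – October 12, 1998: 285 days, exemption €46,000 → (€297,000 − €46,000) × 2% × 285/365 = €3,919.7260
October 13 – November 5, 1998: 24 days, exemption €263,000 → (€297,000 − €263,000) × 2% × 24/365 = €44.7123
November 6 – December 31, 1998: 56 days, exemption €140,000 → (€297,000 − €140,000) × 2% × 56/365 = €481.7534
Total = €4,446.1918

€4,446.19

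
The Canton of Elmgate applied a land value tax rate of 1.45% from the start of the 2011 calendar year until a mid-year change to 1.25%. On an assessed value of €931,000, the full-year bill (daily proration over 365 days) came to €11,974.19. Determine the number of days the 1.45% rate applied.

Let d = days at the first rate; then 365 − d days at the second rate.
€931,000 × [1.45%·d + 1.25%·(365−d)] / 365 = €11,974.19
Solving gives d = 66, so the new rate took effect on 8 Mar 2011.

66 days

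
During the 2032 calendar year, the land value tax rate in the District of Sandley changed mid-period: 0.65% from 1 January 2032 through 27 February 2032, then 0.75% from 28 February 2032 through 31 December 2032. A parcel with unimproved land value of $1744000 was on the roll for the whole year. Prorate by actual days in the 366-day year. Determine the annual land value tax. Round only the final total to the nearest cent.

1 January – 27 February 2032: 58 days at 0.65% → $1744000 × 0.65% × 58/366 = $1796.4153
28 February – 31 December 2032: 308 days at 0.75% → $1744000 × 0.75% × 308/366 = $11007.2131
Total = $12803.6284

$12803.63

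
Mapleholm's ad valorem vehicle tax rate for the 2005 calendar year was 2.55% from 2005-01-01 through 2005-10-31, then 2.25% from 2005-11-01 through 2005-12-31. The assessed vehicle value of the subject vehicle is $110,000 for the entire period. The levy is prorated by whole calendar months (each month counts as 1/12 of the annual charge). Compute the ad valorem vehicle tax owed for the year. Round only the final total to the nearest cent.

2005-01-01 to 2005-10-31: 10 months at 2.55% → $110,000 × 2.55% × 10/12 = $2,337.5000
2005-11-01 to 2005-12-31: 2 months at 2.25% → $110,000 × 2.25% × 2/12 = $412.5000
Total = $2,750.0000

$2,750.00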